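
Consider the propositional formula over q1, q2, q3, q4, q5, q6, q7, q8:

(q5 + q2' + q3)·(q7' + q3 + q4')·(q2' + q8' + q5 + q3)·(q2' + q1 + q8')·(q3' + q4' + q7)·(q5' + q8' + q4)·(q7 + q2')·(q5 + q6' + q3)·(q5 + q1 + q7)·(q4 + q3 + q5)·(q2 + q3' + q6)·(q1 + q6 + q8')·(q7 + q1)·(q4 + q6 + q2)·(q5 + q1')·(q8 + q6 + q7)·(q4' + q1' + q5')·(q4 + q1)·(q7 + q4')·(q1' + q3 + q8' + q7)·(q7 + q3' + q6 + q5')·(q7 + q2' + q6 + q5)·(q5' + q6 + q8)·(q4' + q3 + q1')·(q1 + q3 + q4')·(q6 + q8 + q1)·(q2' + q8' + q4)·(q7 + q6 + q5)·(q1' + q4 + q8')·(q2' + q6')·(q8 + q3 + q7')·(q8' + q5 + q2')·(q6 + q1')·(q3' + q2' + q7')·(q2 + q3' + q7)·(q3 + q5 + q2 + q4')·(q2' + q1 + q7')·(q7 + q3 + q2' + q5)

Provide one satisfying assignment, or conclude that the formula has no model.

q1: 0; q2: 0; q3: 1; q4: 1; q5: 1; q6: 1; q7: 1; q8: 1

Suppose q7 = 1.
Suppose q3 = 1.
From the singleton clause (q2'), q2 = 0.
From the singleton clause (q6), q6 = 1.
Suppose q5 = 1.
Suppose q8 = 1.
From the singleton clause (q4), q4 = 1.
From the singleton clause (q1'), q1 = 0.
This assignment satisfies each clause.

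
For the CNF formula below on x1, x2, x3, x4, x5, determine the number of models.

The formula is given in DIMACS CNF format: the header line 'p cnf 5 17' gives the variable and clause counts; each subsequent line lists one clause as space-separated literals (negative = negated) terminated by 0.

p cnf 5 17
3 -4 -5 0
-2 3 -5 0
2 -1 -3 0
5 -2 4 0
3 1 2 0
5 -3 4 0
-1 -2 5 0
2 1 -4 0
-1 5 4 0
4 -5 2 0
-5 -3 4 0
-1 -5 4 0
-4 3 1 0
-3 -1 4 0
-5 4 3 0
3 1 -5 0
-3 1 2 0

There are 2^5 = 32 truth assignments over (x1, x2, x3, x4, x5).
Split on x3. With x3 = True, the clauses containing x3 are satisfied and ¬x3 drops from the rest; 3 of the 2^4 = 16 assignments to the other variables satisfy what remains.
With x3 = False, by the same count on the reduced clause set, 1 assignment works.
(One model: x1=F, x2=T, x3=T, x4=T, x5=F.)
Total: 3 + 1 = 4.

4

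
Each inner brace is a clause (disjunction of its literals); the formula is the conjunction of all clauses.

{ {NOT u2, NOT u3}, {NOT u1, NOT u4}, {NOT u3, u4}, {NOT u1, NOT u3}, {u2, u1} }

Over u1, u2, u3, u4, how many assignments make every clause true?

4

There are 2^4 = 16 truth assignments over (u1, u2, u3, u4).
Check each against the 5 clauses (columns in the order u1, u2, u3, u4):
  F F F F  ✗ fails (u2 OR u1)
  F F F T  ✗ fails (u2 OR u1)
  F F T F  ✗ fails (NOT u3 OR u4)
  F F T T  ✗ fails (u2 OR u1)
  F T F F  ✓ satisfies all
  F T F T  ✓ satisfies all
  F T T F  ✗ fails (NOT u2 OR NOT u3)
  F T T T  ✗ fails (NOT u2 OR NOT u3)
  T F F F  ✓ satisfies all
  T F F T  ✗ fails (NOT u1 OR NOT u4)
  T F T F  ✗ fails (NOT u3 OR u4)
  T F T T  ✗ fails (NOT u1 OR NOT u4)
  T T F F  ✓ satisfies all
  T T F T  ✗ fails (NOT u1 OR NOT u4)
  T T T F  ✗ fails (NOT u2 OR NOT u3)
  T T T T  ✗ fails (NOT u2 OR NOT u3)
4 of the 16 rows are models.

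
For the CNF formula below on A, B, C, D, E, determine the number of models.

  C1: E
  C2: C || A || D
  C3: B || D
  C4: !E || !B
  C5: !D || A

There are 2^5 = 32 truth assignments over (A, B, C, D, E).
Split on D. With D = true, the clauses containing D are satisfied and !D drops from the rest; 2 of the 2^4 = 16 assignments to the other variables satisfy what remains.
With D = false, by the same count on the reduced clause set, 0 assignments work.
(One model: A=T, B=F, C=F, D=T, E=T.)
Total: 2 + 0 = 2.

2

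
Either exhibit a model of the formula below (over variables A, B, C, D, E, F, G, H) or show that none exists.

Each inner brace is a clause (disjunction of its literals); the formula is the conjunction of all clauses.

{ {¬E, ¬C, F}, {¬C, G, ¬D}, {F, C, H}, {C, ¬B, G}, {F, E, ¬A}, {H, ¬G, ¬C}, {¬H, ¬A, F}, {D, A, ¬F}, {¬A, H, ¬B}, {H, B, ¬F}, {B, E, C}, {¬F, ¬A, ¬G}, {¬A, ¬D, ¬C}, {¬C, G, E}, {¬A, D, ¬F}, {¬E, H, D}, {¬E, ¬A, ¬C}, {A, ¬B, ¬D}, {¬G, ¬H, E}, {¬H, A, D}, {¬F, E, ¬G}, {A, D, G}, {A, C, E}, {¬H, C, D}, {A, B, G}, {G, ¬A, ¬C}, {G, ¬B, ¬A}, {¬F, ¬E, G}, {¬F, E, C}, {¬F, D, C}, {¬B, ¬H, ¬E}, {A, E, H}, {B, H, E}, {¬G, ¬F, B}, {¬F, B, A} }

A ↦ False, B ↦ False, C ↦ False, D ↦ True, E ↦ True, F ↦ False, G ↦ True, H ↦ True

Branch on E: set E = True.
Branch on C: set C = False.
Branch on F: set F = False.
From the singleton clause (H), H = True.
From the singleton clause (¬A), A = False.
From the singleton clause (D), D = True.
From the singleton clause (¬B), B = False.
From the singleton clause (G), G = True.
This assignment satisfies each clause.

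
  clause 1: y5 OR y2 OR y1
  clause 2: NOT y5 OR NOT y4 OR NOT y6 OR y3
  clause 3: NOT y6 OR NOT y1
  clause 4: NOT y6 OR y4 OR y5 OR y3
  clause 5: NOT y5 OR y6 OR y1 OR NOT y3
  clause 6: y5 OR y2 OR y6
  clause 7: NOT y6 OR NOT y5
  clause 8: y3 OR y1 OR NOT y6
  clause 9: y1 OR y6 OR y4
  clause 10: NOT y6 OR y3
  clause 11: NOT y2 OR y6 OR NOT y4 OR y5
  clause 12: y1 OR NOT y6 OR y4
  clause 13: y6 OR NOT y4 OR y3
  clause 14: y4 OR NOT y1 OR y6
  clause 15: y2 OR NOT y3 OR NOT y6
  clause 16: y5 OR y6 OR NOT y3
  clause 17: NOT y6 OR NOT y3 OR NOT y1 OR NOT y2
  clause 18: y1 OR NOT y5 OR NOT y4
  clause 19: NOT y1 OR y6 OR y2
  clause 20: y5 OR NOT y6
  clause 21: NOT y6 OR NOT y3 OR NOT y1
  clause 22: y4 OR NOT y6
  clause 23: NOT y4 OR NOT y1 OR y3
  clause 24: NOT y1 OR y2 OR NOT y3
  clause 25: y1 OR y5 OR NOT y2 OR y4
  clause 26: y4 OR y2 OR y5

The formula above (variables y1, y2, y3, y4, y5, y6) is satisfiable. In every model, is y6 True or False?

False

Suppose y6 = true.
From the singleton clause (NOT y1), y1 = false.
From the singleton clause (NOT y5), y5 = false.
But (y5) is also a unit clause — contradiction.
So every satisfying assignment has y6 = False.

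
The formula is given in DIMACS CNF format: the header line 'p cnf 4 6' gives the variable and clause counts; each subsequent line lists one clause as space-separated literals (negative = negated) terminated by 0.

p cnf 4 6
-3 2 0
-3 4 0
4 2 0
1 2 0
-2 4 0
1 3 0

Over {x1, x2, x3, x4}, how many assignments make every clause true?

There are 2^4 = 16 truth assignments over (x1, x2, x3, x4).
Split on x2. With x2 = True, the clauses containing x2 are satisfied and ¬x2 drops from the rest; 3 of the 2^3 = 8 assignments to the other variables satisfy what remains.
With x2 = False, by the same count on the reduced clause set, 1 assignment works.
Total: 3 + 1 = 4.

4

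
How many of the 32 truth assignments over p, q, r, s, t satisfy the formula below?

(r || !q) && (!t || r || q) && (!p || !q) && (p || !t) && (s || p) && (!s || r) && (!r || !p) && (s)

There are 2^5 = 32 truth assignments over (p, q, r, s, t).
Split on s. With s = true, the clauses containing s are satisfied and !s drops from the rest; 2 of the 2^4 = 16 assignments to the other variables satisfy what remains.
With s = false, by the same count on the reduced clause set, 0 assignments work.
Total: 2 + 0 = 2.

2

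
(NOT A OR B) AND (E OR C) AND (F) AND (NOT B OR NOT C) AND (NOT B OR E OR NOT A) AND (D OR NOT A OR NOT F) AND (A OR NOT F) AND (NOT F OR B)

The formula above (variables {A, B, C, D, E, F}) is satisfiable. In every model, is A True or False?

True

Suppose A = false.
From the singleton clause (F), F = true.
But (NOT F) is also a unit clause — contradiction.
So every satisfying assignment has A = True.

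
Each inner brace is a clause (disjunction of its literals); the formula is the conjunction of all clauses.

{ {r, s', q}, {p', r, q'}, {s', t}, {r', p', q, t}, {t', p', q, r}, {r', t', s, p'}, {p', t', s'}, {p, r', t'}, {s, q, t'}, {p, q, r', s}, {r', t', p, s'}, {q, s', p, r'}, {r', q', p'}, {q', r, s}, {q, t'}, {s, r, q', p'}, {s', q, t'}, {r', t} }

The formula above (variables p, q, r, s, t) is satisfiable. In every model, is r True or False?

False

Suppose r = 1.
The clause (t) is unit, so t = 1.
The clause (p) is unit, so p = 1.
The clause (s) is unit, so s = 1.
Now (s') is unsatisfied and unit — conflict.
So every satisfying assignment has r = False.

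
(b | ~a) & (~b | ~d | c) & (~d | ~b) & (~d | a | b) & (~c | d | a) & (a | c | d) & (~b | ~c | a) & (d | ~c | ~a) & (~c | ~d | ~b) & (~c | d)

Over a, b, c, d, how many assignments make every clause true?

1

There are 2^4 = 16 truth assignments over (a, b, c, d).
Check each against the 10 clauses (columns in the order a, b, c, d):
  F F F F  ✗ fails (a | c | d)
  F F F T  ✗ fails (~d | a | b)
  F F T F  ✗ fails (~c | d | a)
  F F T T  ✗ fails (~d | a | b)
  F T F F  ✗ fails (a | c | d)
  F T F T  ✗ fails (~b | ~d | c)
  F T T F  ✗ fails (~c | d | a)
  F T T T  ✗ fails (~d | ~b)
  T F F F  ✗ fails (b | ~a)
  T F F T  ✗ fails (b | ~a)
  T F T F  ✗ fails (b | ~a)
  T F T T  ✗ fails (b | ~a)
  T T F F  ✓ satisfies all
  T T F T  ✗ fails (~b | ~d | c)
  T T T F  ✗ fails (d | ~c | ~a)
  T T T T  ✗ fails (~d | ~b)
1 of the 16 rows is a model.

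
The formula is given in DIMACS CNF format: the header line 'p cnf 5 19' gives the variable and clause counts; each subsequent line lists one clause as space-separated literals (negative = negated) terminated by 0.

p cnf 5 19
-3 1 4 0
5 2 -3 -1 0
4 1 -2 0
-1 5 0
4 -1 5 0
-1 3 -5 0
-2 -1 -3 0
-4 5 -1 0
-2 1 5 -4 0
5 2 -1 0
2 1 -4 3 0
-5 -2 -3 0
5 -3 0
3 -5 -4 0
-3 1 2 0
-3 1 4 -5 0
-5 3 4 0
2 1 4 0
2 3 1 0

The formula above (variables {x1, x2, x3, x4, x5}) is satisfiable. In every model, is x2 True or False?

Suppose x2 = True.
Suppose x4 = True.
Suppose x1 = False.
The clause (x5) is unit, so x5 = True.
The clause (¬x3) is unit, so x3 = False.
Now (x3) is unsatisfied and unit — conflict.
Undo x1 and try x1 = True.
The clause (x5) is unit, so x5 = True.
The clause (x3) is unit, so x3 = True.
Now (¬x3) is unsatisfied and unit — conflict.
Neither x1 = True nor x1 = False works.
Undo x4 and try x4 = False.
The clause (x1) is unit, so x1 = True.
The clause (x5) is unit, so x5 = True.
The clause (x3) is unit, so x3 = True.
Now (¬x3) is unsatisfied and unit — conflict.
Neither x4 = True nor x4 = False works.
So every satisfying assignment has x2 = False.

False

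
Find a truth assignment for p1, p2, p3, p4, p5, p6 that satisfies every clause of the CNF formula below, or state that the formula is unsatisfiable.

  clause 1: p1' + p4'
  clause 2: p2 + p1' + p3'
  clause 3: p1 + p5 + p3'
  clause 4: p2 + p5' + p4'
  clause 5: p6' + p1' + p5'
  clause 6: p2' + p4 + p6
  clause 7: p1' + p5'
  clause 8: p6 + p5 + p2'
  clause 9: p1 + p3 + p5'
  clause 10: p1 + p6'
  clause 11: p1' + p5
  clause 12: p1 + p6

Try p1 = 0.
(p6') alone gives p6 = 0.
That conflicts with the unit clause (p6).
Undo p1 and try p1 = 1.
(p4') alone gives p4 = 0.
(p5') alone gives p5 = 0.
That conflicts with the unit clause (p5).
Either choice for p1 ends in contradiction.

UNSATISFIABLE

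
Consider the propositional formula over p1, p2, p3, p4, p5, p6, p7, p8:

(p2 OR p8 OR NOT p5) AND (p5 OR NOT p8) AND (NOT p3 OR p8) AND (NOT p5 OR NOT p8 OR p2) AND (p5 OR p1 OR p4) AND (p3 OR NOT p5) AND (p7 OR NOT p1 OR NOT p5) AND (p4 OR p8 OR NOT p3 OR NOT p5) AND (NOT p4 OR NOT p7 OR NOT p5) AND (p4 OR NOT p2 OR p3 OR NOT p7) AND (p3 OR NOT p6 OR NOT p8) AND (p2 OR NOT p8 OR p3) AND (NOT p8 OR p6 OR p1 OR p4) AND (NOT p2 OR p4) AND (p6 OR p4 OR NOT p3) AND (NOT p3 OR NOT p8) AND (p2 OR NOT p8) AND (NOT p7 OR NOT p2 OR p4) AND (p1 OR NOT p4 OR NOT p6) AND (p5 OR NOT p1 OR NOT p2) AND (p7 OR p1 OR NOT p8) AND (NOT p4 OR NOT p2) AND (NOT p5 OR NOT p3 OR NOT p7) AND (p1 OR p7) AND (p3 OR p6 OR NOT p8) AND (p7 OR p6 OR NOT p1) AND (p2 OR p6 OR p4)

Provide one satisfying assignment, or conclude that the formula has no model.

p1 ↦ true; p2 ↦ false; p3 ↦ false; p4 ↦ true; p5 ↦ false; p6 ↦ true; p7 ↦ false; p8 ↦ false

Case p5 = false:
(NOT p8) alone gives p8 = false.
(NOT p3) alone gives p3 = false.
Case p1 = true:
(NOT p2) alone gives p2 = false.
Case p7 = false:
(p6) alone gives p6 = true.
No clause remains; p4 is free.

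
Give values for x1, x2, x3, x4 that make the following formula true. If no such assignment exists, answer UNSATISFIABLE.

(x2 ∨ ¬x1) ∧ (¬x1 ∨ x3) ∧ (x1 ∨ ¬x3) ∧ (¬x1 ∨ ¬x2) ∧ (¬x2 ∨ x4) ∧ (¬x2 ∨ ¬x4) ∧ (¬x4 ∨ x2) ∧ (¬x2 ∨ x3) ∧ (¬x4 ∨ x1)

x1 ↦ False; x2 ↦ False; x3 ↦ False; x4 ↦ False

Case x2 = False:
The clause (¬x1) is unit, so x1 = False.
The clause (¬x3) is unit, so x3 = False.
The clause (¬x4) is unit, so x4 = False.
Every clause now holds.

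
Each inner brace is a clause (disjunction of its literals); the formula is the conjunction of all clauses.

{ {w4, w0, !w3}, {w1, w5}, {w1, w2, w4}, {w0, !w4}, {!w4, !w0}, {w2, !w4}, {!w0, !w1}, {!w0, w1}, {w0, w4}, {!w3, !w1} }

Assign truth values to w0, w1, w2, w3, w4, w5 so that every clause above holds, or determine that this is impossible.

Suppose w1 = true.
Unit clause (!w0) forces w0 = false.
Unit clause (!w4) forces w4 = false.
Now (w4) is unsatisfied and unit — conflict.
That branch fails; take w1 = false instead.
Unit clause (w5) forces w5 = true.
Unit clause (!w0) forces w0 = false.
Unit clause (!w4) forces w4 = false.
Now (w4) is unsatisfied and unit — conflict.
Both values of w1 lead to a conflict.

UNSATISFIABLE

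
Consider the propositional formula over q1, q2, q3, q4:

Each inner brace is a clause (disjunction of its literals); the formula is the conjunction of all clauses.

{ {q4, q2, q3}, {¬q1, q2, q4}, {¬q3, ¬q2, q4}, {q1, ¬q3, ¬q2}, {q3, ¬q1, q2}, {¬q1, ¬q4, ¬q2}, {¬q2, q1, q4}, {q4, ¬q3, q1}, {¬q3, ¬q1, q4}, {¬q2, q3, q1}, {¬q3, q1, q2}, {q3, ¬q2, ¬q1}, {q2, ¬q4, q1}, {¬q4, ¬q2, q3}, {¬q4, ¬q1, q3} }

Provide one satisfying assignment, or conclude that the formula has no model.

Case q4 = True:
Case q1 = True:
Unit clause (¬q2) forces q2 = False.
Unit clause (q3) forces q3 = True.
All clauses are satisfied.

q1=True; q2=False; q3=True; q4=True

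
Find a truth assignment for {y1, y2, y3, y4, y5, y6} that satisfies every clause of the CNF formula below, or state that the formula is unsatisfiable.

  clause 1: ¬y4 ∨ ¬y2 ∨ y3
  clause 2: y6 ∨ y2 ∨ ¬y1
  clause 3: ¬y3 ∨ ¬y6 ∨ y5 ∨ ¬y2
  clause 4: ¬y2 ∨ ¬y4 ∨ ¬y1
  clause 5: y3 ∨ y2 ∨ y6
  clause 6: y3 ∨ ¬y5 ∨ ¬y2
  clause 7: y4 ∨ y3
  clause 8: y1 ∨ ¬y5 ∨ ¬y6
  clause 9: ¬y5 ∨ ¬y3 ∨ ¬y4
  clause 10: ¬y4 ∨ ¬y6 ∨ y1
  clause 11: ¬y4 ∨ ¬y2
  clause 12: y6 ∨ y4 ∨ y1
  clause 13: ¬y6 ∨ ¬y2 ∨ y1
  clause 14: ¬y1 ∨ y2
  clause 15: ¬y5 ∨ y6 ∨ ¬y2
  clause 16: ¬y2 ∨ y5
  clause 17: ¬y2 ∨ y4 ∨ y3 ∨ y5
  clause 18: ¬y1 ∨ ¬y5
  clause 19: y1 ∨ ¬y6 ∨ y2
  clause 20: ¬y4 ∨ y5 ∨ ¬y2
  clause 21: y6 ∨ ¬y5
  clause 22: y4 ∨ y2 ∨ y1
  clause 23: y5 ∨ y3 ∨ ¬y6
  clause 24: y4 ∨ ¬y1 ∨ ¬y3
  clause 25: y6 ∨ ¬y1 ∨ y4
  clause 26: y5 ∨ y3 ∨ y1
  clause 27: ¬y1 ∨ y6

Case y4 = True:
(¬y2) alone gives y2 = False.
(¬y1) alone gives y1 = False.
(¬y6) alone gives y6 = False.
(y3) alone gives y3 = True.
(¬y5) alone gives y5 = False.
This assignment satisfies each clause.

y1 ↦ False,  y2 ↦ False,  y3 ↦ True,  y4 ↦ True,  y5 ↦ False,  y6 ↦ False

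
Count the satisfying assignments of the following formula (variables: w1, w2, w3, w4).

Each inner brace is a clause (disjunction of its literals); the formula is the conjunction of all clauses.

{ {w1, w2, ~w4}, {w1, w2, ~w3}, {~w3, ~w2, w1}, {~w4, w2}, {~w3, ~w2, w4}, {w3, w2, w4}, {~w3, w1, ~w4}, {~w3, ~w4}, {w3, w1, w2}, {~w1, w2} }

There are 2^4 = 16 truth assignments over (w1, w2, w3, w4).
Split on w1. With w1 = 1, the clauses containing w1 are satisfied and ~w1 drops from the rest; 2 of the 2^3 = 8 assignments to the other variables satisfy what remains.
With w1 = 0, by the same count on the reduced clause set, 2 assignments work.
(One model: w1=F, w2=T, w3=F, w4=F.)
Total: 2 + 2 = 4.

4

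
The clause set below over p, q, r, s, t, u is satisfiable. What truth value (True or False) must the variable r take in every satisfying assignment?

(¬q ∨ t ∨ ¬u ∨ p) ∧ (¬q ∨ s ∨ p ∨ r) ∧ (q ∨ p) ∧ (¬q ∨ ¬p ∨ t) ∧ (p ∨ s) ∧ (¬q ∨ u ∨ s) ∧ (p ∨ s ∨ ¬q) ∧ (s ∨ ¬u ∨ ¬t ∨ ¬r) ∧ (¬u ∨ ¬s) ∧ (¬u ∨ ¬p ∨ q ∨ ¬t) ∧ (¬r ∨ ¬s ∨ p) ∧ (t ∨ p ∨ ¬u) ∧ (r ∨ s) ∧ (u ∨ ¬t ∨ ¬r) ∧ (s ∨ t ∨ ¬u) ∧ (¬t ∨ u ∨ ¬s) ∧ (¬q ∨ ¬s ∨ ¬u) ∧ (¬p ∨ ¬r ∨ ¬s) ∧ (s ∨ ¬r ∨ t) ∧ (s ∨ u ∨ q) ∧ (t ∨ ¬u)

Suppose r = True.
Try q = True.
Try p = False.
Unit clause (s) forces s = True.
That conflicts with the unit clause (¬s).
Undo p and try p = True.
Unit clause (t) forces t = True.
Unit clause (u) forces u = True.
Unit clause (s) forces s = True.
That conflicts with the unit clause (¬s).
Either choice for p ends in contradiction.
Undo q and try q = False.
Unit clause (p) forces p = True.
Unit clause (¬s) forces s = False.
Unit clause (t) forces t = True.
Unit clause (¬u) forces u = False.
That conflicts with the unit clause (u).
Either choice for q ends in contradiction.
So every satisfying assignment has r = False.

False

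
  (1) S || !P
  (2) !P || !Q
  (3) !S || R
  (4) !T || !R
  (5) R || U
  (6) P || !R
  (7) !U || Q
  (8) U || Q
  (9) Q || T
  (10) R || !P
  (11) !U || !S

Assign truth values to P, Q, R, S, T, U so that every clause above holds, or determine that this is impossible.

Case S = false:
The clause (!P) is unit, so P = false.
The clause (!R) is unit, so R = false.
The clause (U) is unit, so U = true.
The clause (Q) is unit, so Q = true.
No clause remains; T is free.

P ↦ false; Q ↦ true; R ↦ false; S ↦ false; T ↦ false; U ↦ true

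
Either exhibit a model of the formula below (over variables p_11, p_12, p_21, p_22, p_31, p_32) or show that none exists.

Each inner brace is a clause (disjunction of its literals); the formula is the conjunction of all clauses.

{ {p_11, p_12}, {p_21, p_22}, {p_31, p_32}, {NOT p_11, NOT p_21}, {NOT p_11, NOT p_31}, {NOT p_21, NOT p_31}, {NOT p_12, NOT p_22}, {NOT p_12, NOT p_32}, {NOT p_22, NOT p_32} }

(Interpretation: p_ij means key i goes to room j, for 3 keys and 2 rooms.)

Branch on p_11: set p_11 = true.
From the singleton clause (NOT p_21), p_21 = false.
From the singleton clause (p_22), p_22 = true.
From the singleton clause (NOT p_31), p_31 = false.
From the singleton clause (p_32), p_32 = true.
But (NOT p_32) is also a unit clause — contradiction.
That branch fails; take p_11 = false instead.
From the singleton clause (p_12), p_12 = true.
From the singleton clause (NOT p_22), p_22 = false.
From the singleton clause (p_21), p_21 = true.
From the singleton clause (NOT p_31), p_31 = false.
From the singleton clause (p_32), p_32 = true.
But (NOT p_32) is also a unit clause — contradiction.
Either choice for p_11 ends in contradiction.

UNSATISFIABLE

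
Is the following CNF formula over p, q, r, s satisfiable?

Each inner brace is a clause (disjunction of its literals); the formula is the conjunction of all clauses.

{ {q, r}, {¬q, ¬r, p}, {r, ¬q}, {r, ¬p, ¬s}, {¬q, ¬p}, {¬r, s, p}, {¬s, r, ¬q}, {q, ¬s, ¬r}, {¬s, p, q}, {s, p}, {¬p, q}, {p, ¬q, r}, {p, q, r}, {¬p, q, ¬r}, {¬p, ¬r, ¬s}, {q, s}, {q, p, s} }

Branch on q: set q = True.
The clause (r) is unit, so r = True.
The clause (p) is unit, so p = True.
Now (¬p) is unsatisfied and unit — conflict.
So q must be the other value — set q = False.
The clause (r) is unit, so r = True.
The clause (¬s) is unit, so s = False.
Now (s) is unsatisfied and unit — conflict.
Both values of q lead to a conflict.
No assignment satisfies every clause.

No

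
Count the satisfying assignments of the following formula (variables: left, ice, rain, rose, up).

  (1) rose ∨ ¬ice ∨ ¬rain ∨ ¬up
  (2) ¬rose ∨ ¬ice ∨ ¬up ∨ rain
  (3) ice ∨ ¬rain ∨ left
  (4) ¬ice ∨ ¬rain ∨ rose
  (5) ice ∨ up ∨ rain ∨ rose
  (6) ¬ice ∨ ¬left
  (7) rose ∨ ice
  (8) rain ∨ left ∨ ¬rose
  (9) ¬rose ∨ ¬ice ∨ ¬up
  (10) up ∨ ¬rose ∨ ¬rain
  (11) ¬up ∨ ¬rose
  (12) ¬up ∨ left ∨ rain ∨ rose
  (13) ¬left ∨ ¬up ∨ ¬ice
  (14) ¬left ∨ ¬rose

1

There are 2^5 = 32 truth assignments over (left, ice, rain, rose, up).
Split on up. With up = True, the clauses containing up are satisfied and ¬up drops from the rest; 0 of the 2^4 = 16 assignments to the other variables satisfy what remains.
With up = False, by the same count on the reduced clause set, 1 assignment works.
(One model: left=F, ice=T, rain=F, rose=F, up=F.)
Total: 0 + 1 = 1.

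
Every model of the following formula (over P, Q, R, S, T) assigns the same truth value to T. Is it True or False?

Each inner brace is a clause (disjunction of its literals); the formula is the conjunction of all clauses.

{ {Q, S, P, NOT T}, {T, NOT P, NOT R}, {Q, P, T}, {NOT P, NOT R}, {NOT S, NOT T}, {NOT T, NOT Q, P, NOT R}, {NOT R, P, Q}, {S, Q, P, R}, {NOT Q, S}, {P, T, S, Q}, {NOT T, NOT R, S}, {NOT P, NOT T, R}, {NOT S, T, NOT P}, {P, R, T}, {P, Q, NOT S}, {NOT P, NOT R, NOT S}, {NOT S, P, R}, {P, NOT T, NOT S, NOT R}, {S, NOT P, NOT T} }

False

Suppose T = true.
From the singleton clause (NOT S), S = false.
From the singleton clause (NOT Q), Q = false.
From the singleton clause (P), P = true.
That conflicts with the unit clause (NOT P).
So every satisfying assignment has T = False.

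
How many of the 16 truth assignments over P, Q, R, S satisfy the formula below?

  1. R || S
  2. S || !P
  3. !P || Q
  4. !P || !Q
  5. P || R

There are 2^4 = 16 truth assignments over (P, Q, R, S).
Check each against the 5 clauses (columns in the order P, Q, R, S):
  F F F F  ✗ fails (R || S)
  F F F T  ✗ fails (P || R)
  F F T F  ✓ satisfies all
  F F T T  ✓ satisfies all
  F T F F  ✗ fails (R || S)
  F T F T  ✗ fails (P || R)
  F T T F  ✓ satisfies all
  F T T T  ✓ satisfies all
  T F F F  ✗ fails (R || S)
  T F F T  ✗ fails (!P || Q)
  T F T F  ✗ fails (S || !P)
  T F T T  ✗ fails (!P || Q)
  T T F F  ✗ fails (R || S)
  T T F T  ✗ fails (!P || !Q)
  T T T F  ✗ fails (S || !P)
  T T T T  ✗ fails (!P || !Q)
4 of the 16 rows are models.

4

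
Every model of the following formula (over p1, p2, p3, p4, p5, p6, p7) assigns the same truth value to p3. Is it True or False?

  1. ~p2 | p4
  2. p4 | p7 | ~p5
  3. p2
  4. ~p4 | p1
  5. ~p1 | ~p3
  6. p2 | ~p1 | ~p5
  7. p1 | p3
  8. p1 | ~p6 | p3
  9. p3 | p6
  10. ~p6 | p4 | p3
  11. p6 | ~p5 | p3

False

Suppose p3 = 1.
(p2) alone gives p2 = 1.
(p4) alone gives p4 = 1.
(p1) alone gives p1 = 1.
But (~p1) is also a unit clause — contradiction.
So every satisfying assignment has p3 = False.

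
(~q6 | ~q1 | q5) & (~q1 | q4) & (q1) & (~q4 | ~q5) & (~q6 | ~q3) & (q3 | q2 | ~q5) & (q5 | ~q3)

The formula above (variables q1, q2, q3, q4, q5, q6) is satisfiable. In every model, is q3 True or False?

Suppose q3 = 1.
The clause (q1) is unit, so q1 = 1.
The clause (q4) is unit, so q4 = 1.
The clause (~q5) is unit, so q5 = 0.
That conflicts with the unit clause (q5).
So every satisfying assignment has q3 = False.

False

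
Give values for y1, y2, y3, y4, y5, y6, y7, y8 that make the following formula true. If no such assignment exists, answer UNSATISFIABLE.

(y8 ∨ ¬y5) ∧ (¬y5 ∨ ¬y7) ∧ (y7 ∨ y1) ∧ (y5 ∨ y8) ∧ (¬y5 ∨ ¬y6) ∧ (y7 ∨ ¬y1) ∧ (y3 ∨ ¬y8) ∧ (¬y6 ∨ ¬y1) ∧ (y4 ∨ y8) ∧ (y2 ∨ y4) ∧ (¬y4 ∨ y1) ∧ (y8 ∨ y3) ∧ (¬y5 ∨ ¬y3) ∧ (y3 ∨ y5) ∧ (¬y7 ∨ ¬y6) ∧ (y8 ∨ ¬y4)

Suppose y8 = True.
From the singleton clause (y3), y3 = True.
From the singleton clause (¬y5), y5 = False.
Suppose y7 = True.
From the singleton clause (¬y6), y6 = False.
Suppose y2 = True.
Suppose y4 = False.
All clauses hold; y1 can take either value.

y1=True,  y2=True,  y3=True,  y4=False,  y5=False,  y6=False,  y7=True,  y8=True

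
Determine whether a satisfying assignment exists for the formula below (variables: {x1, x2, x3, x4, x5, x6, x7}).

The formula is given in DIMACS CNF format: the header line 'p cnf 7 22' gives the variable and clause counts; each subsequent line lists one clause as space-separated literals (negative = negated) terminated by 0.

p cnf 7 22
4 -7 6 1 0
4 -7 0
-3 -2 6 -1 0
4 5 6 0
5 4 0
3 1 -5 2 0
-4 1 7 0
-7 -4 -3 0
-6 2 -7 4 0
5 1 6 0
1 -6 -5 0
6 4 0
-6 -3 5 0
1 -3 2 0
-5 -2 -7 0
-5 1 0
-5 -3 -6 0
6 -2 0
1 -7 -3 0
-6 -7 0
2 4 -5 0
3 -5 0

Yes

Try x4 = True.
Try x1 = True.
Try x7 = False.
Try x6 = False.
(¬x2) alone gives x2 = False.
Try x3 = False.
(¬x5) alone gives x5 = False.
All clauses are satisfied.
A satisfying assignment: x1 ↦ True,  x2 ↦ False,  x3 ↦ False,  x4 ↦ True,  x5 ↦ False,  x6 ↦ False,  x7 ↦ False.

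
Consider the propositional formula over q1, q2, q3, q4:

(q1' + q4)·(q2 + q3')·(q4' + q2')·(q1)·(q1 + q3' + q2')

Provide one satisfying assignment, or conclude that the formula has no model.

From the singleton clause (q1), q1 = 1.
From the singleton clause (q4), q4 = 1.
From the singleton clause (q2'), q2 = 0.
From the singleton clause (q3'), q3 = 0.
All clauses are satisfied.

q1 ↦ 1, q2 ↦ 0, q3 ↦ 0, q4 ↦ 1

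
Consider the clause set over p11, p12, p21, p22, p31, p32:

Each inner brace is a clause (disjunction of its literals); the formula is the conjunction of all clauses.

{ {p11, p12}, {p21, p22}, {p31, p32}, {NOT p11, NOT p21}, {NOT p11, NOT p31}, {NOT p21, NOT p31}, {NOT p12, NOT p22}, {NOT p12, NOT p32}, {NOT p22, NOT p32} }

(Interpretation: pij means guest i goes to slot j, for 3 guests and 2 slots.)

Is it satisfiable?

Suppose p11 = true.
From the singleton clause (NOT p21), p21 = false.
From the singleton clause (p22), p22 = true.
From the singleton clause (NOT p31), p31 = false.
From the singleton clause (p32), p32 = true.
But (NOT p32) is also a unit clause — contradiction.
So p11 must be the other value — set p11 = false.
From the singleton clause (p12), p12 = true.
From the singleton clause (NOT p22), p22 = false.
From the singleton clause (p21), p21 = true.
From the singleton clause (NOT p31), p31 = false.
From the singleton clause (p32), p32 = true.
But (NOT p32) is also a unit clause — contradiction.
Both values of p11 lead to a conflict.
No assignment satisfies every clause.

No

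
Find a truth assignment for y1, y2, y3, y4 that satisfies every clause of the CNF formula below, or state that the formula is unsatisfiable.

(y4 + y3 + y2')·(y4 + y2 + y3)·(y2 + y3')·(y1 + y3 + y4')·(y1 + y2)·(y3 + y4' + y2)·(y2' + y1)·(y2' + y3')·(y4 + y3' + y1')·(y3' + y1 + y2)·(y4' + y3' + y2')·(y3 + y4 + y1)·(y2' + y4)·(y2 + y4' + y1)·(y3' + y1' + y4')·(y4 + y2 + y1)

Suppose y2 = 1.
(y1) alone gives y1 = 1.
(y3') alone gives y3 = 0.
(y4) alone gives y4 = 1.
Every clause now holds.

y1 ↦ 1, y2 ↦ 1, y3 ↦ 0, y4 ↦ 1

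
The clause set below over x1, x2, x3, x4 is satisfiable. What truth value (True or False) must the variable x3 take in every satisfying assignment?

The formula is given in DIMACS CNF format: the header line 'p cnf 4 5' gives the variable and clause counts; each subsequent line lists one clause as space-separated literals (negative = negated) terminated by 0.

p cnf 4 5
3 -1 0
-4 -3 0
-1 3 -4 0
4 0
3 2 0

Suppose x3 = True.
From the singleton clause (¬x4), x4 = False.
That conflicts with the unit clause (x4).
So every satisfying assignment has x3 = False.

False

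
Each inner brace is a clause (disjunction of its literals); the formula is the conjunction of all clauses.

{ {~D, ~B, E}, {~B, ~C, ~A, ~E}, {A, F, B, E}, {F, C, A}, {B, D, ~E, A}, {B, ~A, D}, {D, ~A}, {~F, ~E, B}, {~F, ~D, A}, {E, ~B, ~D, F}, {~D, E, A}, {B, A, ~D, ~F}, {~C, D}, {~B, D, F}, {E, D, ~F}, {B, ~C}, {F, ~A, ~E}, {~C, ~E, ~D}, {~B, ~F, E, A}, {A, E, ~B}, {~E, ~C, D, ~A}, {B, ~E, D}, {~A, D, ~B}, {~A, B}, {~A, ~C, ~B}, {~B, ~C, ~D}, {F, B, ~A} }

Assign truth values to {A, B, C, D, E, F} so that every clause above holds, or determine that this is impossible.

A ↦ 0,  B ↦ 1,  C ↦ 0,  D ↦ 0,  E ↦ 1,  F ↦ 1

Case D = 0:
(~A) alone gives A = 0.
(~C) alone gives C = 0.
(F) alone gives F = 1.
(E) alone gives E = 1.
(B) alone gives B = 1.
All clauses are satisfied.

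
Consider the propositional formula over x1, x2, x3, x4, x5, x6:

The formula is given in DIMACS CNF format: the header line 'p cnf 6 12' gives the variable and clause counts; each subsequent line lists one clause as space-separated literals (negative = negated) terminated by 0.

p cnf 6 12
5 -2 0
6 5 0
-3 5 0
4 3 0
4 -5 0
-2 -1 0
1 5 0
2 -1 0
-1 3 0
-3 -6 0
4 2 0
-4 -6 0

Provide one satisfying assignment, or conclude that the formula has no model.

x1: False,  x2: False,  x3: False,  x4: True,  x5: True,  x6: False

Case x5 = True:
Unit clause (x4) forces x4 = True.
Unit clause (¬x6) forces x6 = False.
Case x2 = False:
Unit clause (¬x1) forces x1 = False.
Every clause is now satisfied; x3 is unconstrained.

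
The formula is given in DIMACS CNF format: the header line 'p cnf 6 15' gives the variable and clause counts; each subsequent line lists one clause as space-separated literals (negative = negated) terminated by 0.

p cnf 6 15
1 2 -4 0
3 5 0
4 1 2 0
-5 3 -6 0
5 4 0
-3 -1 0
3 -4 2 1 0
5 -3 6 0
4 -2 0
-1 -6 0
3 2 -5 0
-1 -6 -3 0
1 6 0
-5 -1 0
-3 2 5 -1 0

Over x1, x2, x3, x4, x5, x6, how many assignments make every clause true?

There are 2^6 = 64 truth assignments over (x1, x2, x3, x4, x5, x6).
Split on x1. With x1 = True, the clauses containing x1 are satisfied and ¬x1 drops from the rest; 0 of the 2^5 = 32 assignments to the other variables satisfy what remains.
With x1 = False, by the same count on the reduced clause set, 2 assignments work.
(One model: x1=F, x2=T, x3=T, x4=T, x5=F, x6=T.)
Total: 0 + 2 = 2.

2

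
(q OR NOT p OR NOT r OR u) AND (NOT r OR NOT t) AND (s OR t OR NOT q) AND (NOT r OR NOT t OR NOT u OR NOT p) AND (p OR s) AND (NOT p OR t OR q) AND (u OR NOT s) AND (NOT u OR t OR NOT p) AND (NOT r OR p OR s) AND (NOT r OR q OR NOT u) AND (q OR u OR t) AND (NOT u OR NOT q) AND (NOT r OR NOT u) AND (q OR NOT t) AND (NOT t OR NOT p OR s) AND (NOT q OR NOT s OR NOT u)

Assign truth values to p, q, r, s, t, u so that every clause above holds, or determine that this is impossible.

p=false, q=false, r=false, s=true, t=false, u=true

Branch on r: set r = false.
Branch on p: set p = false.
From the singleton clause (s), s = true.
From the singleton clause (u), u = true.
From the singleton clause (NOT q), q = false.
From the singleton clause (NOT t), t = false.
Every clause now holds.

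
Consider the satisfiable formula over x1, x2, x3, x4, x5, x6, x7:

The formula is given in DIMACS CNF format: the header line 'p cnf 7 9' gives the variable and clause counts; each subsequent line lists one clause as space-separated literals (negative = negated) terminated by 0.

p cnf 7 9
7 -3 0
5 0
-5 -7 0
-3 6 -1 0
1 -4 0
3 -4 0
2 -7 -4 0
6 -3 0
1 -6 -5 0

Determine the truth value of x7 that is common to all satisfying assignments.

Suppose x7 = True.
Unit clause (x5) forces x5 = True.
But (¬x5) is also a unit clause — contradiction.
So every satisfying assignment has x7 = False.

False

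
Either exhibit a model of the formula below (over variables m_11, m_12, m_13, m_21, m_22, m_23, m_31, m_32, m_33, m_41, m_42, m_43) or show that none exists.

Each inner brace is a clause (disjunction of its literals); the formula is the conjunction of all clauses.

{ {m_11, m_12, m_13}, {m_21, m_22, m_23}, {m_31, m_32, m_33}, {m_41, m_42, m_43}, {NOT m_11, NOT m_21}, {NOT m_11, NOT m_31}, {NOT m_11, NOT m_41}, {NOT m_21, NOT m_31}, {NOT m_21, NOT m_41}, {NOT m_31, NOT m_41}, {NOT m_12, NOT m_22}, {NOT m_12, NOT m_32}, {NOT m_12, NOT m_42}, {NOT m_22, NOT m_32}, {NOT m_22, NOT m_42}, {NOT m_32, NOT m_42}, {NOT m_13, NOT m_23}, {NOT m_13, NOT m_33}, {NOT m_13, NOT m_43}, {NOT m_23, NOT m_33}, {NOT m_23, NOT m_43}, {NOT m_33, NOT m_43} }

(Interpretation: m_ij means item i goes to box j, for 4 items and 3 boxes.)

Try m_11 = false.
Try m_12 = true.
From the singleton clause (NOT m_22), m_22 = false.
From the singleton clause (NOT m_32), m_32 = false.
From the singleton clause (NOT m_42), m_42 = false.
Try m_21 = true.
From the singleton clause (NOT m_31), m_31 = false.
From the singleton clause (m_33), m_33 = true.
From the singleton clause (NOT m_41), m_41 = false.
From the singleton clause (m_43), m_43 = true.
But (NOT m_43) is also a unit clause — contradiction.
That branch fails; take m_21 = false instead.
From the singleton clause (m_23), m_23 = true.
From the singleton clause (NOT m_13), m_13 = false.
From the singleton clause (NOT m_33), m_33 = false.
From the singleton clause (m_31), m_31 = true.
From the singleton clause (NOT m_41), m_41 = false.
From the singleton clause (m_43), m_43 = true.
But (NOT m_43) is also a unit clause — contradiction.
Both values of m_21 lead to a conflict.
That branch fails; take m_12 = false instead.
From the singleton clause (m_13), m_13 = true.
From the singleton clause (NOT m_23), m_23 = false.
From the singleton clause (NOT m_33), m_33 = false.
From the singleton clause (NOT m_43), m_43 = false.
Try m_21 = true.
From the singleton clause (NOT m_31), m_31 = false.
From the singleton clause (m_32), m_32 = true.
From the singleton clause (NOT m_41), m_41 = false.
From the singleton clause (m_42), m_42 = true.
But (NOT m_42) is also a unit clause — contradiction.
That branch fails; take m_21 = false instead.
From the singleton clause (m_22), m_22 = true.
From the singleton clause (NOT m_32), m_32 = false.
From the singleton clause (m_31), m_31 = true.
From the singleton clause (NOT m_41), m_41 = false.
From the singleton clause (m_42), m_42 = true.
But (NOT m_42) is also a unit clause — contradiction.
Both values of m_21 lead to a conflict.
Both values of m_12 lead to a conflict.
That branch fails; take m_11 = true instead.
From the singleton clause (NOT m_21), m_21 = false.
From the singleton clause (NOT m_31), m_31 = false.
From the singleton clause (NOT m_41), m_41 = false.
Try m_22 = true.
From the singleton clause (NOT m_12), m_12 = false.
From the singleton clause (NOT m_32), m_32 = false.
From the singleton clause (m_33), m_33 = true.
From the singleton clause (NOT m_42), m_42 = false.
From the singleton clause (m_43), m_43 = true.
But (NOT m_43) is also a unit clause — contradiction.
That branch fails; take m_22 = false instead.
From the singleton clause (m_23), m_23 = true.
From the singleton clause (NOT m_13), m_13 = false.
From the singleton clause (NOT m_33), m_33 = false.
From the singleton clause (m_32), m_32 = true.
From the singleton clause (NOT m_12), m_12 = false.
From the singleton clause (NOT m_42), m_42 = false.
From the singleton clause (m_43), m_43 = true.
But (NOT m_43) is also a unit clause — contradiction.
Both values of m_22 lead to a conflict.
Both values of m_11 lead to a conflict.

UNSATISFIABLE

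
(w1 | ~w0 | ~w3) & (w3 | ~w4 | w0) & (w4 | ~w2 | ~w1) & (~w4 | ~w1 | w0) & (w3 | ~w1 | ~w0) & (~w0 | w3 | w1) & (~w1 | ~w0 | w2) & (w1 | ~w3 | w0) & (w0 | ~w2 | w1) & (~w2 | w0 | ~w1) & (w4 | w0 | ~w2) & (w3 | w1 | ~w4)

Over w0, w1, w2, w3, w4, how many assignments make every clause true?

4

There are 2^5 = 32 truth assignments over (w0, w1, w2, w3, w4).
Split on w0. With w0 = 1, the clauses containing w0 are satisfied and ~w0 drops from the rest; 1 of the 2^4 = 16 assignments to the other variables satisfy what remains.
With w0 = 0, by the same count on the reduced clause set, 3 assignments work.
Total: 1 + 3 = 4.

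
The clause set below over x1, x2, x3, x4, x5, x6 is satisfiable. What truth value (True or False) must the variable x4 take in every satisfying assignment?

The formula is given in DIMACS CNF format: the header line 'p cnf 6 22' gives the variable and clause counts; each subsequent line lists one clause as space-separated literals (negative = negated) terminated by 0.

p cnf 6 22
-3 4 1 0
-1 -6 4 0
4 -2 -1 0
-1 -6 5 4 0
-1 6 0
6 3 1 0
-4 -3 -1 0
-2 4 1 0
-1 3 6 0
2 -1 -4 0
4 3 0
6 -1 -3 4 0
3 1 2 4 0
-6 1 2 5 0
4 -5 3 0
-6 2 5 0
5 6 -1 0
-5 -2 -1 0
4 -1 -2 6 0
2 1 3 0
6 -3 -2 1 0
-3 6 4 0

True

Suppose x4 = False.
From the singleton clause (x3), x3 = True.
From the singleton clause (x1), x1 = True.
From the singleton clause (¬x6), x6 = False.
Now (x6) is unsatisfied and unit — conflict.
So every satisfying assignment has x4 = True.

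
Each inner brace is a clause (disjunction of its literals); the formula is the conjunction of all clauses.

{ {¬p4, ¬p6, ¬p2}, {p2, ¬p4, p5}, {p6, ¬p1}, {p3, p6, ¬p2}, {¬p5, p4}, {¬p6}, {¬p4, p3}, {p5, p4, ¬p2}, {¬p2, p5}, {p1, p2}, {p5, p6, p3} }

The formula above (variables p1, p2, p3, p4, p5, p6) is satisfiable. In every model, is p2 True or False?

True

Suppose p2 = False.
(¬p6) alone gives p6 = False.
(¬p1) alone gives p1 = False.
That conflicts with the unit clause (p1).
So every satisfying assignment has p2 = True.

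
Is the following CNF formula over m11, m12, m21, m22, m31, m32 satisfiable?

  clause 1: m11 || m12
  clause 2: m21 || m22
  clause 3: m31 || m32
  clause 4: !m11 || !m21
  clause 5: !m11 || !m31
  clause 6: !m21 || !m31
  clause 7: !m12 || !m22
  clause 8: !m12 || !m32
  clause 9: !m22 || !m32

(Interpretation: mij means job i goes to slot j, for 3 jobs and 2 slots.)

No

Suppose m11 = true.
The clause (!m21) is unit, so m21 = false.
The clause (m22) is unit, so m22 = true.
The clause (!m31) is unit, so m31 = false.
The clause (m32) is unit, so m32 = true.
That conflicts with the unit clause (!m32).
Undo m11 and try m11 = false.
The clause (m12) is unit, so m12 = true.
The clause (!m22) is unit, so m22 = false.
The clause (m21) is unit, so m21 = true.
The clause (!m31) is unit, so m31 = false.
The clause (m32) is unit, so m32 = true.
That conflicts with the unit clause (!m32).
Either choice for m11 ends in contradiction.
No assignment satisfies every clause.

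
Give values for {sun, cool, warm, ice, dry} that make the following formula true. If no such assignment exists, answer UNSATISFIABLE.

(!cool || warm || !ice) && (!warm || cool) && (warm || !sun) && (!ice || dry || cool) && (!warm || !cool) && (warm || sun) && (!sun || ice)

Case warm = false:
Unit clause (!sun) forces sun = false.
But (sun) is also a unit clause — contradiction.
That branch fails; take warm = true instead.
Unit clause (cool) forces cool = true.
But (!cool) is also a unit clause — contradiction.
Both values of warm lead to a conflict.

UNSATISFIABLE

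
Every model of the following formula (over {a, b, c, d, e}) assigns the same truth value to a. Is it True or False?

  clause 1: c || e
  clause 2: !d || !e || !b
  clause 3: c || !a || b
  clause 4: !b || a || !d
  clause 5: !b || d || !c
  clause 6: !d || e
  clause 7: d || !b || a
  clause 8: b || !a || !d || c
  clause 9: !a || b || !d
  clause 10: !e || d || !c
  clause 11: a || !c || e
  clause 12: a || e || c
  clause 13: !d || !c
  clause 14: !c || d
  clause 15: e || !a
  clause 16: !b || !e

Suppose a = true.
From the singleton clause (e), e = true.
From the singleton clause (!b), b = false.
From the singleton clause (c), c = true.
From the singleton clause (!d), d = false.
But (d) is also a unit clause — contradiction.
So every satisfying assignment has a = False.

False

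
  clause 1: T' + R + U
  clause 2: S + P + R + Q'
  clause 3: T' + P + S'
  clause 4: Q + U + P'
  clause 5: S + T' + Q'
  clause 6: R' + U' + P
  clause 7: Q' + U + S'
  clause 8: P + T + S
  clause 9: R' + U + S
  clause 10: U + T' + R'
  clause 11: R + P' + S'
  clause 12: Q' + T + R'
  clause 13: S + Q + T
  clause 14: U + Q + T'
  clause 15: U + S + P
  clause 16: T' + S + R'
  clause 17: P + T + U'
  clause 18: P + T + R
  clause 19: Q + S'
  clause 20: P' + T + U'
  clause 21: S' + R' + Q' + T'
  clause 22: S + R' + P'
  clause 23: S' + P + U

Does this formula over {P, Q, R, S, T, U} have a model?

Try Q = 0.
From the singleton clause (S'), S = 0.
From the singleton clause (T), T = 1.
From the singleton clause (U), U = 1.
From the singleton clause (R'), R = 0.
Every clause is now satisfied; P is unconstrained.
A satisfying assignment: P: 0; Q: 0; R: 0; S: 0; T: 1; U: 1.

Yes, satisfiable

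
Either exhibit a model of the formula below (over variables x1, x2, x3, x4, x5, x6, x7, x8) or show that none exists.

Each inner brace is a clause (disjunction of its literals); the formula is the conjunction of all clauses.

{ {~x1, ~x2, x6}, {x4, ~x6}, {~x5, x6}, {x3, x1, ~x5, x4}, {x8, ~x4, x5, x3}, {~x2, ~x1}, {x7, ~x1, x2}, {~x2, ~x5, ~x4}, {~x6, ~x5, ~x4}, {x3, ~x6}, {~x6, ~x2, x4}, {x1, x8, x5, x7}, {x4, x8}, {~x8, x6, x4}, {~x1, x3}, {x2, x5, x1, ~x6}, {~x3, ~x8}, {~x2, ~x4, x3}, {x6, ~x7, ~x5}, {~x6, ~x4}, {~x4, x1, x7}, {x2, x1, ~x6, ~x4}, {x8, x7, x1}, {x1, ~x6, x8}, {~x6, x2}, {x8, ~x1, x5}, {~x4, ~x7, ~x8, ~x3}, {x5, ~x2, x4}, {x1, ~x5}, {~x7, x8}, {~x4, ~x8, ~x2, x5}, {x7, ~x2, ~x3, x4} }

Branch on x4: set x4 = 1.
The clause (~x6) is unit, so x6 = 0.
The clause (~x5) is unit, so x5 = 0.
Branch on x1: set x1 = 0.
The clause (x7) is unit, so x7 = 1.
The clause (x8) is unit, so x8 = 1.
The clause (~x3) is unit, so x3 = 0.
The clause (~x2) is unit, so x2 = 0.
This assignment satisfies each clause.

x1: 0, x2: 0, x3: 0, x4: 1, x5: 0, x6: 0, x7: 1, x8: 1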